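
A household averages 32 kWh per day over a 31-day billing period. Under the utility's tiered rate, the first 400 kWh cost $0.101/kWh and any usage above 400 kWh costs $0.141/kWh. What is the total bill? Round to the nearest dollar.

Usage = 32 kWh/day × 31 days = 992 kWh
First 400 kWh × $0.101 = $40.40
Remaining 592 kWh × $0.141 = $83.47
Total = $123.87 ≈ $124

$124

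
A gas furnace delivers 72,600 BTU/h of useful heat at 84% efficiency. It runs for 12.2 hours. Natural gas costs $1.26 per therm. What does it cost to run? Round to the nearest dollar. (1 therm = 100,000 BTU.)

$13

Heat delivered = 72,600 BTU/h × 12.2 h = 885,720 BTU
Gas input = 885,720 / 0.84 = 1,054,429 BTU
= 1,054,429 / 100,000 = 10.54 therm
Cost = 10.54 × $1.26/therm = $13.29 ≈ $13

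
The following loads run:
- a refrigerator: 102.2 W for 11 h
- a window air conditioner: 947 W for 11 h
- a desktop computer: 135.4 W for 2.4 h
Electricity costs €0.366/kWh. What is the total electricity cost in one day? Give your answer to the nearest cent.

€4.34

refrigerator: 102.2 W × 11 h = 1,124 Wh = 1.124 kWh
window air conditioner: 947 W × 11 h = 10,417 Wh = 10.42 kWh
desktop computer: 135.4 W × 2.4 h = 325 Wh = 0.325 kWh
Total energy = 1.124 + 10.42 + 0.325 = 11.87 kWh
Cost = 11.87 kWh × €0.366 = €4.34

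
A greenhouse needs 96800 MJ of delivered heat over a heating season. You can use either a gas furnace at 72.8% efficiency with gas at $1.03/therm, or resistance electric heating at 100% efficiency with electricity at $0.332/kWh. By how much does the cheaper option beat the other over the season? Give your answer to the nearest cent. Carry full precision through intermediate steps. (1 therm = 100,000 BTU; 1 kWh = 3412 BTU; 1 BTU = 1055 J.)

$7629.79

Heat load = 96800 MJ = 96,800,000,000 J / 1055 = 91,753,555 BTU
Gas: input = 91,753,555 / 0.728 = 126,035,102 BTU = 1,260 therm → 1,260 × $1.03 = $1,298.16
Electric: 91,753,555 BTU / 3412 = 26,890 kWh → × $0.332 = $8,927.95
Difference = |$1,298.16 − $8,927.95| = $7,629.79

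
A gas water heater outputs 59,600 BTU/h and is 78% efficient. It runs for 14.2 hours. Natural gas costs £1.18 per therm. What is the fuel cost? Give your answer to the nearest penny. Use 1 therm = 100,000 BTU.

Heat delivered = 59,600 BTU/h × 14.2 h = 846,320 BTU
Gas input = 846,320 / 0.78 = 1,085,026 BTU
= 1,085,026 / 100,000 = 10.85 therm
Cost = 10.85 × £1.18/therm = £12.80

£12.80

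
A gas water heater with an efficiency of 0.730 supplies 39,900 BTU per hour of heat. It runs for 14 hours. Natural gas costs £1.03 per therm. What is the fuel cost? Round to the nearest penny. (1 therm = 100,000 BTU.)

£7.88

Heat delivered = 39,900 BTU/h × 14 h = 558,600 BTU
Gas input = 558,600 / 0.730 = 765,205 BTU
= 765,205 / 100,000 = 7.652 therm
Cost = 7.652 × £1.03/therm = £7.88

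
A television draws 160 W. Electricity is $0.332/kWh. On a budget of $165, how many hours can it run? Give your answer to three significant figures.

Energy budget = $165 / $0.332 per kWh = 497 kWh = 496,988 Wh
Runtime = 496,988 Wh / 160 W = 3,106 h

3110 h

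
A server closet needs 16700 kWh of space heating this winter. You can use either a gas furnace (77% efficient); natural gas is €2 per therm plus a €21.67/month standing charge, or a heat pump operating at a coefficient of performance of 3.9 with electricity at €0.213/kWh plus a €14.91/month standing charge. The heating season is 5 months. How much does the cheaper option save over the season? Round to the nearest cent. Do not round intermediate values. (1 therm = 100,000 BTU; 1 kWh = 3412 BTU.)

€601.73

Heat load = 16700 kWh × 3412 = 56,980,400 BTU
Gas: input = 56,980,400 / 0.77 = 74,000,519 BTU = 740 therm → 740 × €2 = €1,480.01; + 5 × €21.67 standing = €1,588.36
Heat pump: 56,980,400 BTU / 3412 = 16,700 kWh heat; / 3.9 = 4,282 kWh in → × €0.213 = €912.08; + 5 × €14.91 standing = €986.63
Difference = |€1,588.36 − €986.63| = €601.73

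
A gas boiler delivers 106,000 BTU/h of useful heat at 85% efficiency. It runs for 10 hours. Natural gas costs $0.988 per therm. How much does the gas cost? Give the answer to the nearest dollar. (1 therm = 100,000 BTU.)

$12

Heat delivered = 106,000 BTU/h × 10 h = 1,060,000 BTU
Gas input = 1,060,000 / 0.85 = 1,247,059 BTU
= 1,247,059 / 100,000 = 12.47 therm
Cost = 12.47 × $0.988/therm = $12.32 ≈ $12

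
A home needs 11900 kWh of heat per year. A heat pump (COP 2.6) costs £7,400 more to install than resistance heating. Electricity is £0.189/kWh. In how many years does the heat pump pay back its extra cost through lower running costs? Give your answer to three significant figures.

Resistance: 11900 kWh × £0.189 = £2,249.10/yr
Heat pump: 11900 / 2.6 = 4577 kWh in → × £0.189 = £865.04/yr
Annual savings = £1,384.06
Payback = £7,400 / £1,384.06 = 5.35 years

5.35 years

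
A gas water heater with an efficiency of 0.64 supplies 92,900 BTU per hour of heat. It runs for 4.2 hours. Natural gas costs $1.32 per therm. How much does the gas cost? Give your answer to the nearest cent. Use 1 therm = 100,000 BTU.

Heat delivered = 92,900 BTU/h × 4.2 h = 390,180 BTU
Gas input = 390,180 / 0.64 = 609,656 BTU
= 609,656 / 100,000 = 6.097 therm
Cost = 6.097 × $1.32/therm = $8.05

$8.05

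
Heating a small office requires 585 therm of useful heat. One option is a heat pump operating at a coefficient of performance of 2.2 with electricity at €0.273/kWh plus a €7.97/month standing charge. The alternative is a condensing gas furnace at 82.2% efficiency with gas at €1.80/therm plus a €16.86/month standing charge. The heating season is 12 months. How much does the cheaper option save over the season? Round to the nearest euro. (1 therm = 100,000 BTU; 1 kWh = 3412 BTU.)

Heat load = 585 therm × 100,000 = 58,500,000 BTU
Gas: input = 58,500,000 / 0.822 = 71,167,883 BTU = 711.7 therm → 711.7 × €1.80 = €1,281.02; + 12 × €16.86 standing = €1,483.34
Heat pump: 58,500,000 BTU / 3412 = 17,150 kWh heat; / 2.2 = 7,793 kWh in → × €0.273 = €2,127.58; + 12 × €7.97 standing = €2,223.22
Difference = |€1,483.34 − €2,223.22| = €739.88 ≈ €740

€740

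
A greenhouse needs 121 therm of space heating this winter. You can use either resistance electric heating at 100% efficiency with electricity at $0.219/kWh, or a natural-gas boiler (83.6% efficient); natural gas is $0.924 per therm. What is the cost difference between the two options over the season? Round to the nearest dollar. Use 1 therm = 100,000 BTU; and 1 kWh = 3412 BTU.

Heat load = 121 therm × 100,000 = 12,100,000 BTU
Gas: input = 12,100,000 / 0.836 = 14,473,684 BTU = 144.7 therm → 144.7 × $0.924 = $133.74
Electric: 12,100,000 BTU / 3412 = 3,546 kWh → × $0.219 = $776.64
Difference = |$133.74 − $776.64| = $642.90 ≈ $643

$643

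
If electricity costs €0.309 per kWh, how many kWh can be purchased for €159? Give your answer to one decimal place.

514.6 kWh

€159 / €0.309 per kWh = 514.6 kWh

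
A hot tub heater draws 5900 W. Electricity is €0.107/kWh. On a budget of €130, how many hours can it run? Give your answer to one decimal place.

Energy budget = €130 / €0.107 per kWh = 1,215 kWh = 1,214,953 Wh
Runtime = 1,214,953 Wh / 5900 W = 205.9 h

205.9 h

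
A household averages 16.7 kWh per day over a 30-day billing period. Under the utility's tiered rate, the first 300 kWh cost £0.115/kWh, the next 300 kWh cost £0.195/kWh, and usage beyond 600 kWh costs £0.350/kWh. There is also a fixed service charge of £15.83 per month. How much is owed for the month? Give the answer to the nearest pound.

£90

Usage = 16.7 kWh/day × 30 days = 501 kWh
First 300 kWh × £0.115 = £34.50
Next 201 kWh × £0.195 = £39.20
Remaining tier: 0 kWh (not reached)
Energy charge = £73.69; + service £15.83 = £89.52 ≈ £90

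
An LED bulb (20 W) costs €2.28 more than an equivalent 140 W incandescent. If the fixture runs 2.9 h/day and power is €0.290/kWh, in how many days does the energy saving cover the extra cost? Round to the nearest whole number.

23 days

Power saved = 140 − 20 = 120 W
Daily energy saved = 120 W × 2.9 h = 348 Wh = 0.348 kWh
Daily savings = 0.348 × €0.290 = €0.1009
Payback = €2.28 / €0.1009 per day = 22.59 days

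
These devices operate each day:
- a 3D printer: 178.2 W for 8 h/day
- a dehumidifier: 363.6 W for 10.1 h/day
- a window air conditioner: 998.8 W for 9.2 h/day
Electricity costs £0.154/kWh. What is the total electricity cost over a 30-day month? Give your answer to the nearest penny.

£66.01

3D printer: 178.2 W × 8 h × 30 d = 42,768 Wh = 42.77 kWh
dehumidifier: 363.6 W × 10.1 h × 30 d = 110,171 Wh = 110.2 kWh
window air conditioner: 998.8 W × 9.2 h × 30 d = 275,669 Wh = 275.7 kWh
Total energy = 42.77 + 110.2 + 275.7 = 428.6 kWh
Cost = 428.6 kWh × £0.154 = £66.01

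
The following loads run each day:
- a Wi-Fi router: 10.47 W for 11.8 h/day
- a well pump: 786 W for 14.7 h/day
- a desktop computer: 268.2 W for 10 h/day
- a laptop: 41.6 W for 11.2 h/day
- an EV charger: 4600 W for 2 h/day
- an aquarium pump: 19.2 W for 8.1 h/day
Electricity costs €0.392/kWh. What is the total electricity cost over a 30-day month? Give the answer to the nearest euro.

€284

Wi-Fi router: 10.47 W × 11.8 h × 30 d = 3,706 Wh = 3.706 kWh
well pump: 786 W × 14.7 h × 30 d = 346,626 Wh = 346.6 kWh
desktop computer: 268.2 W × 10 h × 30 d = 80,460 Wh = 80.46 kWh
laptop: 41.6 W × 11.2 h × 30 d = 13,978 Wh = 13.98 kWh
EV charger: 4600 W × 2 h × 30 d = 276,000 Wh = 276 kWh
aquarium pump: 19.2 W × 8.1 h × 30 d = 4,666 Wh = 4.666 kWh
Total energy = 3.706 + 346.6 + 80.46 + 13.98 + 276 + 4.666 = 725.4 kWh
Cost = 725.4 kWh × €0.392 = €284.37 ≈ €284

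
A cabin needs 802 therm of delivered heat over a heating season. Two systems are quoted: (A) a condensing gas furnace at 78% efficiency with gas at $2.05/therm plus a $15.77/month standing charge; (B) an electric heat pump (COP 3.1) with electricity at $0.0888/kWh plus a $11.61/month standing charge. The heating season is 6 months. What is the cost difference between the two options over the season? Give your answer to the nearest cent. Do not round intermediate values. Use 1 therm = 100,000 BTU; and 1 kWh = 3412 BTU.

$1459.47

Heat load = 802 therm × 100,000 = 80,200,000 BTU
Gas: input = 80,200,000 / 0.78 = 102,820,513 BTU = 1,028 therm → 1,028 × $2.05 = $2,107.82; + 6 × $15.77 standing = $2,202.44
Heat pump: 80,200,000 BTU / 3412 = 23,510 kWh heat; / 3.1 = 7,582 kWh in → × $0.0888 = $673.31; + 6 × $11.61 standing = $742.97
Difference = |$2,202.44 − $742.97| = $1,459.47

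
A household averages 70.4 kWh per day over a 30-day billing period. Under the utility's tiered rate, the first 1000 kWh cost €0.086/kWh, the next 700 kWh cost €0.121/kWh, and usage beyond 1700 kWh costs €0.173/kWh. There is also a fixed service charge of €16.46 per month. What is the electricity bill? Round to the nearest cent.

€258.44

Usage = 70.4 kWh/day × 30 days = 2112 kWh
First 1000 kWh × €0.086 = €86.00
Next 700 kWh × €0.121 = €84.70
Remaining 412 kWh × €0.173 = €71.28
Energy charge = €241.98; + service €16.46 = €258.44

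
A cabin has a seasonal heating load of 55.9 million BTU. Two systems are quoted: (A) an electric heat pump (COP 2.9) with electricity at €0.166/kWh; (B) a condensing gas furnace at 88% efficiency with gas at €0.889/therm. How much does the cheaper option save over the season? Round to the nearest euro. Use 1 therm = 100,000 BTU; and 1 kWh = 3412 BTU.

Heat load = 55.9 × 10⁶ BTU = 55,900,000 BTU
Gas: input = 55,900,000 / 0.88 = 63,522,727 BTU = 635.2 therm → 635.2 × €0.889 = €564.72
Heat pump: 55,900,000 BTU / 3412 = 16,380 kWh heat; / 2.9 = 5,649 kWh in → × €0.166 = €937.81
Difference = |€564.72 − €937.81| = €373.09 ≈ €373

€373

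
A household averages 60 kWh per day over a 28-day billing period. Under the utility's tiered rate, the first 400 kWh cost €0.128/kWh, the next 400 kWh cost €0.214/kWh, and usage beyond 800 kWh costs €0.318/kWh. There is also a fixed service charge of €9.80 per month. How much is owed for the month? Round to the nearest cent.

Usage = 60 kWh/day × 28 days = 1680 kWh
First 400 kWh × €0.128 = €51.20
Next 400 kWh × €0.214 = €85.60
Remaining 880 kWh × €0.318 = €279.84
Energy charge = €416.64; + service €9.80 = €426.44

€426.44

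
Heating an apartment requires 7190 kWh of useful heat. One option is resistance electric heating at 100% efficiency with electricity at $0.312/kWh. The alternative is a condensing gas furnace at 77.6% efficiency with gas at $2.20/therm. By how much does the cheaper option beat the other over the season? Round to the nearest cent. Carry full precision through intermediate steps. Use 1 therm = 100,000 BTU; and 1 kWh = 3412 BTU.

$1547.78

Heat load = 7190 kWh × 3412 = 24,532,280 BTU
Gas: input = 24,532,280 / 0.776 = 31,613,763 BTU = 316.1 therm → 316.1 × $2.20 = $695.50
Electric: 24,532,280 BTU / 3412 = 7,190 kWh → × $0.312 = $2,243.28
Difference = |$695.50 − $2,243.28| = $1,547.78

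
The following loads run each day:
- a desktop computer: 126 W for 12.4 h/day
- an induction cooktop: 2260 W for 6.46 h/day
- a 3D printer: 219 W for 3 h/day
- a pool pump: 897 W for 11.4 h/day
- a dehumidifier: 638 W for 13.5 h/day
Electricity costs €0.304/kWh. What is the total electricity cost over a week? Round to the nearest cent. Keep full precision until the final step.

€75.88

desktop computer: 126 W × 12.4 h × 7 d = 10,937 Wh = 10.94 kWh
induction cooktop: 2260 W × 6.46 h × 7 d = 102,197 Wh = 102.2 kWh
3D printer: 219 W × 3 h × 7 d = 4,599 Wh = 4.599 kWh
pool pump: 897 W × 11.4 h × 7 d = 71,581 Wh = 71.58 kWh
dehumidifier: 638 W × 13.5 h × 7 d = 60,291 Wh = 60.29 kWh
Total energy = 10.94 + 102.2 + 4.599 + 71.58 + 60.29 = 249.6 kWh
Cost = 249.6 kWh × €0.304 = €75.88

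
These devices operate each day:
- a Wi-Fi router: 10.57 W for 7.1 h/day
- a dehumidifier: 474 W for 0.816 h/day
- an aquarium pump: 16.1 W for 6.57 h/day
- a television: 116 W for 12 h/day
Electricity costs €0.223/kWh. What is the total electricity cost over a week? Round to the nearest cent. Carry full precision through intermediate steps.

€3.06

Wi-Fi router: 10.57 W × 7.1 h × 7 d = 525 Wh = 0.5253 kWh
dehumidifier: 474 W × 0.816 h × 7 d = 2,707 Wh = 2.707 kWh
aquarium pump: 16.1 W × 6.57 h × 7 d = 740 Wh = 0.7404 kWh
television: 116 W × 12 h × 7 d = 9,744 Wh = 9.744 kWh
Total energy = 0.5253 + 2.707 + 0.7404 + 9.744 = 13.72 kWh
Cost = 13.72 kWh × €0.223 = €3.06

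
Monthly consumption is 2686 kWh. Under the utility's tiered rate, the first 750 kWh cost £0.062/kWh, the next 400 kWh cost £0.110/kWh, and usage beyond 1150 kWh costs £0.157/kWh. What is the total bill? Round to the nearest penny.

£331.65

First 750 kWh × £0.062 = £46.50
Next 400 kWh × £0.110 = £44.00
Remaining 1536 kWh × £0.157 = £241.15
Total = £331.65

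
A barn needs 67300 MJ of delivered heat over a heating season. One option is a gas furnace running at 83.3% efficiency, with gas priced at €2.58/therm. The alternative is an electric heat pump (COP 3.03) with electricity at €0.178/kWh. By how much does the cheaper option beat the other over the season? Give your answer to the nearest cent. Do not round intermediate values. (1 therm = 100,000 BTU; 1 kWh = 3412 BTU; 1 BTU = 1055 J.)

Heat load = 67300 MJ = 67,300,000,000 J / 1055 = 63,791,469 BTU
Gas: input = 63,791,469 / 0.833 = 76,580,395 BTU = 765.8 therm → 765.8 × €2.58 = €1,975.77
Heat pump: 63,791,469 BTU / 3412 = 18,700 kWh heat; / 3.03 = 6,170 kWh in → × €0.178 = €1,098.33
Difference = |€1,975.77 − €1,098.33| = €877.45

€877.45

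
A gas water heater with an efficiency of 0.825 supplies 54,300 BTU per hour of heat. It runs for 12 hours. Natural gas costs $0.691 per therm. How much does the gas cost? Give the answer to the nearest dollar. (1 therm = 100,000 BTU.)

Heat delivered = 54,300 BTU/h × 12 h = 651,600 BTU
Gas input = 651,600 / 0.825 = 789,818 BTU
= 789,818 / 100,000 = 7.898 therm
Cost = 7.898 × $0.691/therm = $5.46 ≈ $5

$5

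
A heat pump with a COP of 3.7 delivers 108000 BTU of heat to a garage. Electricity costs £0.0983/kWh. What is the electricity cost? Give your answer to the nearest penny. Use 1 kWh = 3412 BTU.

£0.84

Heat delivered = 108,000 BTU / 3412 = 31.65 kWh
Electrical input = 31.65 kWh / 3.7 = 8.555 kWh
Cost = 8.555 × £0.0983/kWh = £0.84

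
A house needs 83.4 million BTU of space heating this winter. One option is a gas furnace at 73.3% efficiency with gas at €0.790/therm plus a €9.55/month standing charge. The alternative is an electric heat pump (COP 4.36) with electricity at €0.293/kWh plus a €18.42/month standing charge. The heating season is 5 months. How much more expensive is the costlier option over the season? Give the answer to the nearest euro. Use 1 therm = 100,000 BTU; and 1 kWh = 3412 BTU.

Heat load = 83.4 × 10⁶ BTU = 83,400,000 BTU
Gas: input = 83,400,000 / 0.733 = 113,778,990 BTU = 1,138 therm → 1,138 × €0.790 = €898.85; + 5 × €9.55 standing = €946.60
Heat pump: 83,400,000 BTU / 3412 = 24,440 kWh heat; / 4.36 = 5,606 kWh in → × €0.293 = €1,642.62; + 5 × €18.42 standing = €1,734.72
Difference = |€946.60 − €1,734.72| = €788.12 ≈ €788

€788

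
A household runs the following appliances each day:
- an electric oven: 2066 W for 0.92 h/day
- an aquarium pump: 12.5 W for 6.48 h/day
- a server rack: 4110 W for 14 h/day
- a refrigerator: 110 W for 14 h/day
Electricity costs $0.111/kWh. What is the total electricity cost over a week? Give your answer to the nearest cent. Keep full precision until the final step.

electric oven: 2066 W × 0.92 h × 7 d = 13,305 Wh = 13.31 kWh
aquarium pump: 12.5 W × 6.48 h × 7 d = 567 Wh = 0.567 kWh
server rack: 4110 W × 14 h × 7 d = 402,780 Wh = 402.8 kWh
refrigerator: 110 W × 14 h × 7 d = 10,780 Wh = 10.78 kWh
Total energy = 13.31 + 0.567 + 402.8 + 10.78 = 427.4 kWh
Cost = 427.4 kWh × $0.111 = $47.44

$47.44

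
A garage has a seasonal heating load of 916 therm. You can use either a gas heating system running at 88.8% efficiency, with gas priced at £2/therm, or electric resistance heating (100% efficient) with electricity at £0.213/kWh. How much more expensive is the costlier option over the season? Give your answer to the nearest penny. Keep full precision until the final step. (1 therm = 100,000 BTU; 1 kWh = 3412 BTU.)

£3655.23

Heat load = 916 therm × 100,000 = 91,600,000 BTU
Gas: input = 91,600,000 / 0.888 = 103,153,153 BTU = 1,032 therm → 1,032 × £2 = £2,063.06
Electric: 91,600,000 BTU / 3412 = 26,850 kWh → × £0.213 = £5,718.29
Difference = |£2,063.06 − £5,718.29| = £3,655.23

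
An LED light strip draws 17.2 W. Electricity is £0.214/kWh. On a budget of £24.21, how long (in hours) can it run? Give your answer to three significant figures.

6580 h

Energy budget = £24.21 / £0.214 per kWh = 113.1 kWh = 113,131 Wh
Runtime = 113,131 Wh / 17.2 W = 6,577 h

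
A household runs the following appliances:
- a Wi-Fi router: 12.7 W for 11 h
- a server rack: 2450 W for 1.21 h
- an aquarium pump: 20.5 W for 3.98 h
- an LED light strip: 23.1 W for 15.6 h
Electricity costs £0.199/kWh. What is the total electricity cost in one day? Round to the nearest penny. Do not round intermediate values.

Wi-Fi router: 12.7 W × 11 h = 140 Wh = 0.1397 kWh
server rack: 2450 W × 1.21 h = 2,964 Wh = 2.965 kWh
aquarium pump: 20.5 W × 3.98 h = 82 Wh = 0.08159 kWh
LED light strip: 23.1 W × 15.6 h = 360 Wh = 0.3604 kWh
Total energy = 0.1397 + 2.965 + 0.08159 + 0.3604 = 3.546 kWh
Cost = 3.546 kWh × £0.199 = £0.71

£0.71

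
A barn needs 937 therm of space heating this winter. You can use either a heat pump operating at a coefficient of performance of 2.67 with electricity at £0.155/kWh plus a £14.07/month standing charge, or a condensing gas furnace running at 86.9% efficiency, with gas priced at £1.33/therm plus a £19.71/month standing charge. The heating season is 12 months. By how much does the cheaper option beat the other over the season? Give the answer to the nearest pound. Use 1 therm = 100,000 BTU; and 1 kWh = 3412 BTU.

Heat load = 937 therm × 100,000 = 93,700,000 BTU
Gas: input = 93,700,000 / 0.869 = 107,825,086 BTU = 1,078 therm → 1,078 × £1.33 = £1,434.07; + 12 × £19.71 standing = £1,670.59
Heat pump: 93,700,000 BTU / 3412 = 27,460 kWh heat; / 2.67 = 10,290 kWh in → × £0.155 = £1,594.23; + 12 × £14.07 standing = £1,763.07
Difference = |£1,670.59 − £1,763.07| = £92.48 ≈ £92

£92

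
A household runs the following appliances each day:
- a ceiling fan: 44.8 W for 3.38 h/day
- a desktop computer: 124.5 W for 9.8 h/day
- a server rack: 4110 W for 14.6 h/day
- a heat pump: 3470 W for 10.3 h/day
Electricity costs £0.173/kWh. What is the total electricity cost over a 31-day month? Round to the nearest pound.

ceiling fan: 44.8 W × 3.38 h × 31 d = 4,694 Wh = 4.694 kWh
desktop computer: 124.5 W × 9.8 h × 31 d = 37,823 Wh = 37.82 kWh
server rack: 4110 W × 14.6 h × 31 d = 1,860,186 Wh = 1,860 kWh
heat pump: 3470 W × 10.3 h × 31 d = 1,107,971 Wh = 1,108 kWh
Total energy = 4.694 + 37.82 + 1,860 + 1,108 = 3,011 kWh
Cost = 3,011 kWh × £0.173 = £520.85 ≈ £521

£521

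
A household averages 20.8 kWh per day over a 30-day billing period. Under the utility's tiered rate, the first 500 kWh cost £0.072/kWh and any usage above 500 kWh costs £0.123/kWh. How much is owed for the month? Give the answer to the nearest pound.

£51

Usage = 20.8 kWh/day × 30 days = 624 kWh
First 500 kWh × £0.072 = £36.00
Remaining 124 kWh × £0.123 = £15.25
Total = £51.25 ≈ £51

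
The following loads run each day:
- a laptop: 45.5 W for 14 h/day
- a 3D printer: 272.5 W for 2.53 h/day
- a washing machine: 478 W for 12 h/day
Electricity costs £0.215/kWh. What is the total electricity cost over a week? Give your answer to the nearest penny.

£10.63

laptop: 45.5 W × 14 h × 7 d = 4,459 Wh = 4.459 kWh
3D printer: 272.5 W × 2.53 h × 7 d = 4,826 Wh = 4.826 kWh
washing machine: 478 W × 12 h × 7 d = 40,152 Wh = 40.15 kWh
Total energy = 4.459 + 4.826 + 40.15 = 49.44 kWh
Cost = 49.44 kWh × £0.215 = £10.63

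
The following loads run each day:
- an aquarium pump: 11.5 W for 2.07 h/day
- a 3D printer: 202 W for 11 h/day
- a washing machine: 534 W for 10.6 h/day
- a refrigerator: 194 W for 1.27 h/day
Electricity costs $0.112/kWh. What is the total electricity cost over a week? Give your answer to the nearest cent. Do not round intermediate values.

$6.39

aquarium pump: 11.5 W × 2.07 h × 7 d = 167 Wh = 0.1666 kWh
3D printer: 202 W × 11 h × 7 d = 15,554 Wh = 15.55 kWh
washing machine: 534 W × 10.6 h × 7 d = 39,623 Wh = 39.62 kWh
refrigerator: 194 W × 1.27 h × 7 d = 1,725 Wh = 1.725 kWh
Total energy = 0.1666 + 15.55 + 39.62 + 1.725 = 57.07 kWh
Cost = 57.07 kWh × $0.112 = $6.39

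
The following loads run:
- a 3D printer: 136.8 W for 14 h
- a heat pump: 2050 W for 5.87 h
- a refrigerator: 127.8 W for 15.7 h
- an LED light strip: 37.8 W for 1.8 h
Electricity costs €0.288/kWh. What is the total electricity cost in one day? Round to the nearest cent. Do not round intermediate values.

€4.61

3D printer: 136.8 W × 14 h = 1,915 Wh = 1.915 kWh
heat pump: 2050 W × 5.87 h = 12,034 Wh = 12.03 kWh
refrigerator: 127.8 W × 15.7 h = 2,006 Wh = 2.006 kWh
LED light strip: 37.8 W × 1.8 h = 68 Wh = 0.06804 kWh
Total energy = 1.915 + 12.03 + 2.006 + 0.06804 = 16.02 kWh
Cost = 16.02 kWh × €0.288 = €4.61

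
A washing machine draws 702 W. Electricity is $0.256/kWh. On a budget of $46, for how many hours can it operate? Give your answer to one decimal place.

256.0 h

Energy budget = $46 / $0.256 per kWh = 179.7 kWh = 179,688 Wh
Runtime = 179,688 Wh / 702 W = 256 h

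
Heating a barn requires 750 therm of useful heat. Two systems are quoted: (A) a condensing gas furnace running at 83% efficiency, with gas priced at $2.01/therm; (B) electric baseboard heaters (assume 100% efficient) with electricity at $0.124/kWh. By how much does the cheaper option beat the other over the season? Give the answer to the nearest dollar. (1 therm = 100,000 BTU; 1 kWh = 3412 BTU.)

Heat load = 750 therm × 100,000 = 75,000,000 BTU
Gas: input = 75,000,000 / 0.83 = 90,361,446 BTU = 903.6 therm → 903.6 × $2.01 = $1,816.27
Electric: 75,000,000 BTU / 3412 = 21,980 kWh → × $0.124 = $2,725.67
Difference = |$1,816.27 − $2,725.67| = $909.41 ≈ $909

$909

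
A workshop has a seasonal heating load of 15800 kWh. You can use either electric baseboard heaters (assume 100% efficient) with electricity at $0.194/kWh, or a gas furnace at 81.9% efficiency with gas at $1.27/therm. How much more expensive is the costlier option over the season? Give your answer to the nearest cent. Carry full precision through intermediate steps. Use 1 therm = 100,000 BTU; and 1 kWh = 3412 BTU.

Heat load = 15800 kWh × 3412 = 53,909,600 BTU
Gas: input = 53,909,600 / 0.819 = 65,823,687 BTU = 658.2 therm → 658.2 × $1.27 = $835.96
Electric: 53,909,600 BTU / 3412 = 15,800 kWh → × $0.194 = $3,065.20
Difference = |$835.96 − $3,065.20| = $2,229.24

$2229.24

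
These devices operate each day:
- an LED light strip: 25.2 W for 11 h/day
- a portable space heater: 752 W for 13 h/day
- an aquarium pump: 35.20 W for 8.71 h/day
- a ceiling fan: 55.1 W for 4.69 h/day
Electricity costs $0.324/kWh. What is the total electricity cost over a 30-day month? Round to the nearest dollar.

$103

LED light strip: 25.2 W × 11 h × 30 d = 8,316 Wh = 8.316 kWh
portable space heater: 752 W × 13 h × 30 d = 293,280 Wh = 293.3 kWh
aquarium pump: 35.20 W × 8.71 h × 30 d = 9,198 Wh = 9.198 kWh
ceiling fan: 55.1 W × 4.69 h × 30 d = 7,753 Wh = 7.753 kWh
Total energy = 8.316 + 293.3 + 9.198 + 7.753 = 318.5 kWh
Cost = 318.5 kWh × $0.324 = $103.21 ≈ $103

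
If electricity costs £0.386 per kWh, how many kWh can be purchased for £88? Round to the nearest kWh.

£88 / £0.386 per kWh = 228 kWh

228 kWh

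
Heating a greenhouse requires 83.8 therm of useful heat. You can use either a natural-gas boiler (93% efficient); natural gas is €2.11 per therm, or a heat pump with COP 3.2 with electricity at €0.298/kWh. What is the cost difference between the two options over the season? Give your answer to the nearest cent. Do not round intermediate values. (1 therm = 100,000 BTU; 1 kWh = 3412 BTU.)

Heat load = 83.8 therm × 100,000 = 8,380,000 BTU
Gas: input = 8,380,000 / 0.93 = 9,010,753 BTU = 90.11 therm → 90.11 × €2.11 = €190.13
Heat pump: 8,380,000 BTU / 3412 = 2,456 kWh heat; / 3.2 = 767.5 kWh in → × €0.298 = €228.72
Difference = |€190.13 − €228.72| = €38.59

€38.59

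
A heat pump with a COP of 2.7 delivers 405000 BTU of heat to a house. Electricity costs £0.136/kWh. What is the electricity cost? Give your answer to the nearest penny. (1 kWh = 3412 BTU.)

Heat delivered = 405,000 BTU / 3412 = 118.7 kWh
Electrical input = 118.7 kWh / 2.7 = 43.96 kWh
Cost = 43.96 × £0.136/kWh = £5.98

£5.98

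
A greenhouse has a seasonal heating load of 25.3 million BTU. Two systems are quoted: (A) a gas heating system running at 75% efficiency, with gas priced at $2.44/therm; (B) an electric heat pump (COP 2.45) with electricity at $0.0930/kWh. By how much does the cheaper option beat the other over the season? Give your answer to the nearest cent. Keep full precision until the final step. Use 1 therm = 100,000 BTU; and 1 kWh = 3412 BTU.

Heat load = 25.3 × 10⁶ BTU = 25,300,000 BTU
Gas: input = 25,300,000 / 0.75 = 33,733,333 BTU = 337.3 therm → 337.3 × $2.44 = $823.09
Heat pump: 25,300,000 BTU / 3412 = 7,415 kWh heat; / 2.45 = 3,027 kWh in → × $0.0930 = $281.47
Difference = |$823.09 − $281.47| = $541.63

$541.63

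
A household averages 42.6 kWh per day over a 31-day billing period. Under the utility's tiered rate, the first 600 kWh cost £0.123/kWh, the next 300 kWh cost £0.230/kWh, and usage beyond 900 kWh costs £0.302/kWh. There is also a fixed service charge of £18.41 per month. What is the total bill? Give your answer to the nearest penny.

£288.23

Usage = 42.6 kWh/day × 31 days = 1320.6 kWh
First 600 kWh × £0.123 = £73.80
Next 300 kWh × £0.230 = £69.00
Remaining 420.6 kWh × £0.302 = £127.02
Energy charge = £269.82; + service £18.41 = £288.23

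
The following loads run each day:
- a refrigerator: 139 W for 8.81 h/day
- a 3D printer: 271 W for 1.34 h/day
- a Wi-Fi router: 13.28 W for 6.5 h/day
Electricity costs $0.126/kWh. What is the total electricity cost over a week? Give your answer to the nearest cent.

$1.48

refrigerator: 139 W × 8.81 h × 7 d = 8,572 Wh = 8.572 kWh
3D printer: 271 W × 1.34 h × 7 d = 2,542 Wh = 2.542 kWh
Wi-Fi router: 13.28 W × 6.5 h × 7 d = 604 Wh = 0.6042 kWh
Total energy = 8.572 + 2.542 + 0.6042 = 11.72 kWh
Cost = 11.72 kWh × $0.126 = $1.48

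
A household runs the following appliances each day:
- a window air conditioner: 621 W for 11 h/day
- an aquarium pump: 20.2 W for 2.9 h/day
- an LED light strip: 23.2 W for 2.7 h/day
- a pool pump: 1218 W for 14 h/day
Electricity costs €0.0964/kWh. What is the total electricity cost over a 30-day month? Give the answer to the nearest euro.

window air conditioner: 621 W × 11 h × 30 d = 204,930 Wh = 204.9 kWh
aquarium pump: 20.2 W × 2.9 h × 30 d = 1,757 Wh = 1.757 kWh
LED light strip: 23.2 W × 2.7 h × 30 d = 1,879 Wh = 1.879 kWh
pool pump: 1218 W × 14 h × 30 d = 511,560 Wh = 511.6 kWh
Total energy = 204.9 + 1.757 + 1.879 + 511.6 = 720.1 kWh
Cost = 720.1 kWh × €0.0964 = €69.42 ≈ €69

€69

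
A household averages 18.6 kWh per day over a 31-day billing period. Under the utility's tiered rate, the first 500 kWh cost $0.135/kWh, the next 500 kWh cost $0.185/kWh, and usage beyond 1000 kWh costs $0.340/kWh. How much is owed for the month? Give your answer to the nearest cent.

Usage = 18.6 kWh/day × 31 days = 576.6 kWh
First 500 kWh × $0.135 = $67.50
Next 76.6 kWh × $0.185 = $14.17
Remaining tier: 0 kWh (not reached)
Total = $81.67

$81.67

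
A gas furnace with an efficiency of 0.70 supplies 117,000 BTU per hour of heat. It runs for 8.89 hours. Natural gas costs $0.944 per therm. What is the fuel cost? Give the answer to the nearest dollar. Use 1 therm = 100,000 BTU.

$14

Heat delivered = 117,000 BTU/h × 8.89 h = 1,040,130 BTU
Gas input = 1,040,130 / 0.70 = 1,485,900 BTU
= 1,485,900 / 100,000 = 14.86 therm
Cost = 14.86 × $0.944/therm = $14.03 ≈ $14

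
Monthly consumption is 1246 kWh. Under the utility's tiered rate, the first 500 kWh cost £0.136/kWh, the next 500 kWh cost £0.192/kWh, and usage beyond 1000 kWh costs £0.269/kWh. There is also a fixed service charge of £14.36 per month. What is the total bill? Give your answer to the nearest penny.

£244.53

First 500 kWh × £0.136 = £68.00
Next 500 kWh × £0.192 = £96.00
Remaining 246 kWh × £0.269 = £66.17
Energy charge = £230.17; + service £14.36 = £244.53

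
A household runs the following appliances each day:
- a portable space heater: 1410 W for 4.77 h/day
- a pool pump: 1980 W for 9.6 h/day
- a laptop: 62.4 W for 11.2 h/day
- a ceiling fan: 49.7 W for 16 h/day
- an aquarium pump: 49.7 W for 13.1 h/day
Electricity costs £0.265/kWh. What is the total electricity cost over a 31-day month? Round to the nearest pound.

£229

portable space heater: 1410 W × 4.77 h × 31 d = 208,497 Wh = 208.5 kWh
pool pump: 1980 W × 9.6 h × 31 d = 589,248 Wh = 589.2 kWh
laptop: 62.4 W × 11.2 h × 31 d = 21,665 Wh = 21.67 kWh
ceiling fan: 49.7 W × 16 h × 31 d = 24,651 Wh = 24.65 kWh
aquarium pump: 49.7 W × 13.1 h × 31 d = 20,183 Wh = 20.18 kWh
Total energy = 208.5 + 589.2 + 21.67 + 24.65 + 20.18 = 864.2 kWh
Cost = 864.2 kWh × £0.265 = £229.02 ≈ £229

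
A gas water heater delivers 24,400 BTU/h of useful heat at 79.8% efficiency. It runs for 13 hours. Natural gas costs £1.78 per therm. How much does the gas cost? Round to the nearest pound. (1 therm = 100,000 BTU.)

Heat delivered = 24,400 BTU/h × 13 h = 317,200 BTU
Gas input = 317,200 / 0.798 = 397,494 BTU
= 397,494 / 100,000 = 3.975 therm
Cost = 3.975 × £1.78/therm = £7.08 ≈ £7

£7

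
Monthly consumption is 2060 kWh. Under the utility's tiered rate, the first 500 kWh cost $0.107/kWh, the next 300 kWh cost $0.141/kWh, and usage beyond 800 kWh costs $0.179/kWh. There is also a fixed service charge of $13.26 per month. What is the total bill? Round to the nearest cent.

First 500 kWh × $0.107 = $53.50
Next 300 kWh × $0.141 = $42.30
Remaining 1260 kWh × $0.179 = $225.54
Energy charge = $321.34; + service $13.26 = $334.60

$334.60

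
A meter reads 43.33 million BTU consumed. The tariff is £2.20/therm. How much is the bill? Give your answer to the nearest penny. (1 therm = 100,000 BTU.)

43.33 million BTU × (10 therm/million BTU) = 433.3 therm
Cost = 433.3 therm × £2.20/therm = £953.26

£953.26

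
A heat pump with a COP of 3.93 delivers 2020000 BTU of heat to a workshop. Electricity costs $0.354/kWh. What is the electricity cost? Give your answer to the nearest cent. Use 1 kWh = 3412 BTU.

Heat delivered = 2,020,000 BTU / 3412 = 592 kWh
Electrical input = 592 kWh / 3.93 = 150.6 kWh
Cost = 150.6 × $0.354/kWh = $53.33

$53.33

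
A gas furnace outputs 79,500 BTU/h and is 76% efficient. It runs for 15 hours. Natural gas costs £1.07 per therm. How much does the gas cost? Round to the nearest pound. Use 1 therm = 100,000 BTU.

£17

Heat delivered = 79,500 BTU/h × 15 h = 1,192,500 BTU
Gas input = 1,192,500 / 0.76 = 1,569,079 BTU
= 1,569,079 / 100,000 = 15.69 therm
Cost = 15.69 × £1.07/therm = £16.79 ≈ £17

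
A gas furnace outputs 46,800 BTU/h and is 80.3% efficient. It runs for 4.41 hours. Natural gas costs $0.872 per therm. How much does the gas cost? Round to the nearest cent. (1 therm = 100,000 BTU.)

$2.24

Heat delivered = 46,800 BTU/h × 4.41 h = 206,388 BTU
Gas input = 206,388 / 0.803 = 257,021 BTU
= 257,021 / 100,000 = 2.57 therm
Cost = 2.57 × $0.872/therm = $2.24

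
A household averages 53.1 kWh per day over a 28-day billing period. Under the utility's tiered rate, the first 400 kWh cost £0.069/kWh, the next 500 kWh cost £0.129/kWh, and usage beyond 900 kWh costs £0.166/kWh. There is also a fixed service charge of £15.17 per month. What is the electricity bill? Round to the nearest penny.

£204.68

Usage = 53.1 kWh/day × 28 days = 1486.8 kWh
First 400 kWh × £0.069 = £27.60
Next 500 kWh × £0.129 = £64.50
Remaining 586.8 kWh × £0.166 = £97.41
Energy charge = £189.51; + service £15.17 = £204.68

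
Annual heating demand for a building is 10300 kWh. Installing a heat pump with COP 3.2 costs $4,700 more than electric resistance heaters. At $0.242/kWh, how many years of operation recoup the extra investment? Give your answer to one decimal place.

Resistance: 10300 kWh × $0.242 = $2,492.60/yr
Heat pump: 10300 / 3.2 = 3219 kWh in → × $0.242 = $778.94/yr
Annual savings = $1,713.66
Payback = $4,700 / $1,713.66 = 2.74 years

2.7 years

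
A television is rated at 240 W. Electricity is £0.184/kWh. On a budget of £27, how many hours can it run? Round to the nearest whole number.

Energy budget = £27 / £0.184 per kWh = 146.7 kWh = 146,739 Wh
Runtime = 146,739 Wh / 240 W = 611.4 h

611 h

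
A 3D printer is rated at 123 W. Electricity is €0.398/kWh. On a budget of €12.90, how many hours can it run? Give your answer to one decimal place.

263.5 h

Energy budget = €12.90 / €0.398 per kWh = 32.41 kWh = 32,412 Wh
Runtime = 32,412 Wh / 123 W = 263.5 h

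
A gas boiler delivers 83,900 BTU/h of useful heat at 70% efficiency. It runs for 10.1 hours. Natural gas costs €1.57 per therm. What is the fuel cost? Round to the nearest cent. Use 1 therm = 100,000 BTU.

€19.01

Heat delivered = 83,900 BTU/h × 10.1 h = 847,390 BTU
Gas input = 847,390 / 0.70 = 1,210,557 BTU
= 1,210,557 / 100,000 = 12.11 therm
Cost = 12.11 × €1.57/therm = €19.01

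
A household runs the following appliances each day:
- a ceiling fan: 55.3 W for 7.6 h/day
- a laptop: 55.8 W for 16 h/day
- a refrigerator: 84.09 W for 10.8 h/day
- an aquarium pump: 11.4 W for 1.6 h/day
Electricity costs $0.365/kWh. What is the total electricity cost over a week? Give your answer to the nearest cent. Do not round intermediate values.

ceiling fan: 55.3 W × 7.6 h × 7 d = 2,942 Wh = 2.942 kWh
laptop: 55.8 W × 16 h × 7 d = 6,250 Wh = 6.25 kWh
refrigerator: 84.09 W × 10.8 h × 7 d = 6,357 Wh = 6.357 kWh
aquarium pump: 11.4 W × 1.6 h × 7 d = 128 Wh = 0.1277 kWh
Total energy = 2.942 + 6.25 + 6.357 + 0.1277 = 15.68 kWh
Cost = 15.68 kWh × $0.365 = $5.72

$5.72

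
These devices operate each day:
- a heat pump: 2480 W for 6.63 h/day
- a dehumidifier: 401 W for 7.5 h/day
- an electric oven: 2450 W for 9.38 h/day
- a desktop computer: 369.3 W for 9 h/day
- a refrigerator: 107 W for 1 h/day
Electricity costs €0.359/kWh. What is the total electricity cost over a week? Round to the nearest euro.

€115

heat pump: 2480 W × 6.63 h × 7 d = 115,097 Wh = 115.1 kWh
dehumidifier: 401 W × 7.5 h × 7 d = 21,052 Wh = 21.05 kWh
electric oven: 2450 W × 9.38 h × 7 d = 160,867 Wh = 160.9 kWh
desktop computer: 369.3 W × 9 h × 7 d = 23,266 Wh = 23.27 kWh
refrigerator: 107 W × 1 h × 7 d = 749 Wh = 0.749 kWh
Total energy = 115.1 + 21.05 + 160.9 + 23.27 + 0.749 = 321 kWh
Cost = 321 kWh × €0.359 = €115.25 ≈ €115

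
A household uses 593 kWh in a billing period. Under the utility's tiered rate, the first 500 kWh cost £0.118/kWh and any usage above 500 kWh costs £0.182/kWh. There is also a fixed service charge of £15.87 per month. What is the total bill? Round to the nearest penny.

First 500 kWh × £0.118 = £59.00
Remaining 93 kWh × £0.182 = £16.93
Energy charge = £75.93; + service £15.87 = £91.80

£91.80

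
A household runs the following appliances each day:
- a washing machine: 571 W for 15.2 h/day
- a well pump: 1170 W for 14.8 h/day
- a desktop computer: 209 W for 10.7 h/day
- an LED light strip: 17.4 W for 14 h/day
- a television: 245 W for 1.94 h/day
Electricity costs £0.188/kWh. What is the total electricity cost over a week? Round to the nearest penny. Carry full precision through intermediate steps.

washing machine: 571 W × 15.2 h × 7 d = 60,754 Wh = 60.75 kWh
well pump: 1170 W × 14.8 h × 7 d = 121,212 Wh = 121.2 kWh
desktop computer: 209 W × 10.7 h × 7 d = 15,654 Wh = 15.65 kWh
LED light strip: 17.4 W × 14 h × 7 d = 1,705 Wh = 1.705 kWh
television: 245 W × 1.94 h × 7 d = 3,327 Wh = 3.327 kWh
Total energy = 60.75 + 121.2 + 15.65 + 1.705 + 3.327 = 202.7 kWh
Cost = 202.7 kWh × £0.188 = £38.10

£38.10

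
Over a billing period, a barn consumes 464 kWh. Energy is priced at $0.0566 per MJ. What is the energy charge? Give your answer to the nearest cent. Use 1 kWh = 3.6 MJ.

464 kWh × (3.6 MJ/kWh) = 1,670 MJ
Cost = 1,670 MJ × $0.0566/MJ = $94.54

$94.54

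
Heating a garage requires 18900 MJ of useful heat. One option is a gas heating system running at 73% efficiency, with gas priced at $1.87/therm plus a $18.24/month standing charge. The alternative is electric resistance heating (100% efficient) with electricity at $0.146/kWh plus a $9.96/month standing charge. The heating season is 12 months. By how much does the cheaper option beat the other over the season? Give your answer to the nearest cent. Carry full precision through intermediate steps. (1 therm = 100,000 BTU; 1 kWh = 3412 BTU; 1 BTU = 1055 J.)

Heat load = 18900 MJ = 18,900,000,000 J / 1055 = 17,914,692 BTU
Gas: input = 17,914,692 / 0.73 = 24,540,674 BTU = 245.4 therm → 245.4 × $1.87 = $458.91; + 12 × $18.24 standing = $677.79
Electric: 17,914,692 BTU / 3412 = 5,250 kWh → × $0.146 = $766.57; + 12 × $9.96 standing = $886.09
Difference = |$677.79 − $886.09| = $208.30

$208.30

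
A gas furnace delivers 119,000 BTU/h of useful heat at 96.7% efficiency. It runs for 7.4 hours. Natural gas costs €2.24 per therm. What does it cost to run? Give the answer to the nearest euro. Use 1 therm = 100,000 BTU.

Heat delivered = 119,000 BTU/h × 7.4 h = 880,600 BTU
Gas input = 880,600 / 0.967 = 910,651 BTU
= 910,651 / 100,000 = 9.107 therm
Cost = 9.107 × €2.24/therm = €20.40 ≈ €20

€20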